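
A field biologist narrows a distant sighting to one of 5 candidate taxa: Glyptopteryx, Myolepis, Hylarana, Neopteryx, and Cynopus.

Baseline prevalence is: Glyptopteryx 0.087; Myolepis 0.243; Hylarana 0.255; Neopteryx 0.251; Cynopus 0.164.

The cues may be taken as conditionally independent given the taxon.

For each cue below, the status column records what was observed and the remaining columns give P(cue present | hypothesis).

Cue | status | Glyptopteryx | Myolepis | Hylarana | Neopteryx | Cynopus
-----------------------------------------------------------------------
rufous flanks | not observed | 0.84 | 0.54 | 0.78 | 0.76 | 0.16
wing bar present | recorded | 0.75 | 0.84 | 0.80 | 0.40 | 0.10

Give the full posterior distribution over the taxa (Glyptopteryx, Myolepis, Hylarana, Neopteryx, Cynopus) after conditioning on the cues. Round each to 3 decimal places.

0.056, 0.502, 0.240, 0.129, 0.074

By Bayes' rule with conditional independence, the unnormalized weight for each hypothesis is prior × ∏ likelihoods (using 1 − P(present | H) for each absent cue):
  Glyptopteryx: 0.087 × (1 − 0.84) × 0.75 = 0.01044
  Myolepis: 0.243 × (1 − 0.54) × 0.84 = 0.093895
  Hylarana: 0.255 × (1 − 0.78) × 0.80 = 0.04488
  Neopteryx: 0.251 × (1 − 0.76) × 0.40 = 0.024096
  Cynopus: 0.164 × (1 − 0.16) × 0.10 = 0.013776
Marginal likelihood of the evidence = 0.18709.
P(Glyptopteryx | evidence) = 0.01044 / 0.18709 ≈ 0.056
P(Myolepis | evidence) = 0.093895 / 0.18709 ≈ 0.502
P(Hylarana | evidence) = 0.04488 / 0.18709 ≈ 0.240
P(Neopteryx | evidence) = 0.024096 / 0.18709 ≈ 0.129
P(Cynopus | evidence) = 0.013776 / 0.18709 ≈ 0.074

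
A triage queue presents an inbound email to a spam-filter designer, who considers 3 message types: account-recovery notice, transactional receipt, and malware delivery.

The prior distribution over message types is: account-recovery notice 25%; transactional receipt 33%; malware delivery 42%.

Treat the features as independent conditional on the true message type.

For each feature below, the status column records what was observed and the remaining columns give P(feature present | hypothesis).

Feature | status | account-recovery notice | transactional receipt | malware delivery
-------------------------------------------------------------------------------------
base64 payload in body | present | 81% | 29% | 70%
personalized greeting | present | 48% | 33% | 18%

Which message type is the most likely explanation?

Multiply each prior by the joint likelihood of the feature pattern:
  account-recovery notice: 0.25 × 0.81 × 0.48 = 0.0972
  transactional receipt: 0.33 × 0.29 × 0.33 = 0.031581
  malware delivery: 0.42 × 0.70 × 0.18 = 0.05292
The unnormalized weights sum to 0.1817.
P(account-recovery notice | evidence) ≈ 0.0972 / 0.1817 ≈ 0.535
P(transactional receipt | evidence) ≈ 0.031581 / 0.1817 ≈ 0.174
P(malware delivery | evidence) ≈ 0.05292 / 0.1817 ≈ 0.291
The largest is 0.535, so account-recovery notice is most probable.

account-recovery notice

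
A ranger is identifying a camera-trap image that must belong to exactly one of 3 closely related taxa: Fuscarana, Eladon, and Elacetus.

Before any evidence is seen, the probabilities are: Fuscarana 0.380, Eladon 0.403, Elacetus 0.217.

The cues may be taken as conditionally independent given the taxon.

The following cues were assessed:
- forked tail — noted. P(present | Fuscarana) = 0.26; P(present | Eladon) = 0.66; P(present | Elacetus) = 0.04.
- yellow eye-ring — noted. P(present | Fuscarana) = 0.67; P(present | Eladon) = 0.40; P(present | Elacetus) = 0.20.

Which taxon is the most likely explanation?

For each hypothesis, the unnormalized posterior weight is prior × product of the cue likelihoods:
  Fuscarana: 0.380 × 0.26 × 0.67 = 0.066196
  Eladon: 0.403 × 0.66 × 0.40 = 0.10639
  Elacetus: 0.217 × 0.04 × 0.20 = 0.001736
The unnormalized weights sum to 0.17432.
P(Fuscarana | evidence) ≈ 0.066196 / 0.17432 ≈ 0.380
P(Eladon | evidence) ≈ 0.10639 / 0.17432 ≈ 0.610
P(Elacetus | evidence) ≈ 0.001736 / 0.17432 ≈ 0.010
The largest is 0.610, so Eladon is most probable.

Eladon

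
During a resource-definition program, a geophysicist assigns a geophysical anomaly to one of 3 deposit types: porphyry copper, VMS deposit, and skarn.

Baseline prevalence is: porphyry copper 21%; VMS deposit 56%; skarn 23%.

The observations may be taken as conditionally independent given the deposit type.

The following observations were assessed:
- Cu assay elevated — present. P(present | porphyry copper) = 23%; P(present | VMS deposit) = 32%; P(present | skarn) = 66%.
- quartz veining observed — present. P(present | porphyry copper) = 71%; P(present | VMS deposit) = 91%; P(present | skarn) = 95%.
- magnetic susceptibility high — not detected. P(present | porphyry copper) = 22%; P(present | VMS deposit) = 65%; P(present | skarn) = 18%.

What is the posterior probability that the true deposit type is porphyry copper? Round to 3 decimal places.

By Bayes' rule with conditional independence, the unnormalized weight for each hypothesis is prior × ∏ likelihoods (using 1 − P(present | H) for each absent observation):
  porphyry copper: 0.21 × 0.23 × 0.71 × (1 − 0.22) = 0.026749
  VMS deposit: 0.56 × 0.32 × 0.91 × (1 − 0.65) = 0.057075
  skarn: 0.23 × 0.66 × 0.95 × (1 − 0.18) = 0.11825
The unnormalized weights sum to 0.20208.
P(porphyry copper | evidence) = 0.026749 / 0.20208 ≈ 0.132.

0.132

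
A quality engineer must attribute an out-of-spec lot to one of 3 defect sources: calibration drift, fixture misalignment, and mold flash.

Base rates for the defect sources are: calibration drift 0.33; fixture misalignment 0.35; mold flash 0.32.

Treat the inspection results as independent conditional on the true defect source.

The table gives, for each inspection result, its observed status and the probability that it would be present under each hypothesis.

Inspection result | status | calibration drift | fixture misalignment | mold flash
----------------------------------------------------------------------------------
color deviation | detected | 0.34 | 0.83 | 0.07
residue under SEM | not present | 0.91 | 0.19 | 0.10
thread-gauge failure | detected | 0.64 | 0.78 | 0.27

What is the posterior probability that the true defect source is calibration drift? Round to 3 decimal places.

By Bayes' rule with conditional independence, the unnormalized weight for each hypothesis is prior × ∏ likelihoods (using 1 − P(present | H) for each absent inspection result):
  calibration drift: 0.33 × 0.34 × (1 − 0.91) × 0.64 = 0.0064627
  fixture misalignment: 0.35 × 0.83 × (1 − 0.19) × 0.78 = 0.18354
  mold flash: 0.32 × 0.07 × (1 − 0.10) × 0.27 = 0.0054432
The unnormalized weights sum to 0.19544.
P(calibration drift | evidence) = 0.0064627 / 0.19544 ≈ 0.033.

0.033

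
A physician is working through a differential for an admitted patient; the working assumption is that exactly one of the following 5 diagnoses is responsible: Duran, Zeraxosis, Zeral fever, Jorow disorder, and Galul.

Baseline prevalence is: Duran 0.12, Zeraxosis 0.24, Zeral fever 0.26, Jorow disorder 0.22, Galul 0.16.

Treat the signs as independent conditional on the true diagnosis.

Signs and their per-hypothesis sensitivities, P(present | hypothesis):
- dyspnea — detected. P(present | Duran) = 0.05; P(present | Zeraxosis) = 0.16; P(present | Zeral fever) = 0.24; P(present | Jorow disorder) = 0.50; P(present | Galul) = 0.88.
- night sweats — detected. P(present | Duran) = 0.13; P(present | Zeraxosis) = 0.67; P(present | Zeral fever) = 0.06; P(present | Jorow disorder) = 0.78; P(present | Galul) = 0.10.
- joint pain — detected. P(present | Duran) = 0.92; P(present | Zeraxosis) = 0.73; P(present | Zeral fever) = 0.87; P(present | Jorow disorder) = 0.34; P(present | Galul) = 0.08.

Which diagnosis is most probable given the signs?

By Bayes' rule with conditional independence, the unnormalized weight for each hypothesis is prior × ∏ likelihoods:
  Duran: 0.12 × 0.05 × 0.13 × 0.92 = 0.0007176
  Zeraxosis: 0.24 × 0.16 × 0.67 × 0.73 = 0.018781
  Zeral fever: 0.26 × 0.24 × 0.06 × 0.87 = 0.0032573
  Jorow disorder: 0.22 × 0.50 × 0.78 × 0.34 = 0.029172
  Galul: 0.16 × 0.88 × 0.10 × 0.08 = 0.0011264
The unnormalized weights sum to 0.053055.
P(Duran | evidence) ≈ 0.0007176 / 0.053055 ≈ 0.014
P(Zeraxosis | evidence) ≈ 0.018781 / 0.053055 ≈ 0.354
P(Zeral fever | evidence) ≈ 0.0032573 / 0.053055 ≈ 0.061
P(Jorow disorder | evidence) ≈ 0.029172 / 0.053055 ≈ 0.550
P(Galul | evidence) ≈ 0.0011264 / 0.053055 ≈ 0.021
The largest is 0.550, so Jorow disorder is most probable.

Jorow disorder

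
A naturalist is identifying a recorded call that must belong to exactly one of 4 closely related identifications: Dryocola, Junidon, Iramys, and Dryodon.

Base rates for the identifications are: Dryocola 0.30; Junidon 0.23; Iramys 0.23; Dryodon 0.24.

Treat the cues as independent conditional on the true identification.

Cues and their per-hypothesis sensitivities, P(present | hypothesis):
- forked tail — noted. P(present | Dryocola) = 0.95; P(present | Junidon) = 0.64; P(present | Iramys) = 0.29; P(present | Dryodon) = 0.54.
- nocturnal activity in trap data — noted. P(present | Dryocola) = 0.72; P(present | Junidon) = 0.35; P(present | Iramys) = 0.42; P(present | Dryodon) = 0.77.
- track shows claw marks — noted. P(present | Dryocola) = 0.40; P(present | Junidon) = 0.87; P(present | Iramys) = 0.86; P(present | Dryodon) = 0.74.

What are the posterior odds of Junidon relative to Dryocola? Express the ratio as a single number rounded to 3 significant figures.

Unnormalized posterior weight (prior times the cue likelihoods) for each of the two hypotheses:
  Junidon: 0.23 × 0.64 × 0.35 × 0.87 = 0.044822
  Dryocola: 0.30 × 0.95 × 0.72 × 0.40 = 0.08208
Posterior odds = 0.044822 / 0.08208 ≈ 0.546.

0.546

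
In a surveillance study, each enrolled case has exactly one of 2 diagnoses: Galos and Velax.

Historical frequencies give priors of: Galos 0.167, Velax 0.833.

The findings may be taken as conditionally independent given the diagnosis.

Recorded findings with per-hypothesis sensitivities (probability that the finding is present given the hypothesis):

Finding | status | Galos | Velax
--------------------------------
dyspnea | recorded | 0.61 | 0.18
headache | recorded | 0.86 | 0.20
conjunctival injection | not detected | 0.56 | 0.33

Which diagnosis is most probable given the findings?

Galos

By Bayes' rule with conditional independence, the unnormalized weight for each hypothesis is prior × ∏ likelihoods (using 1 − P(present | H) for each absent finding):
  Galos: 0.167 × 0.61 × 0.86 × (1 − 0.56) = 0.038548
  Velax: 0.833 × 0.18 × 0.20 × (1 − 0.33) = 0.020092
Marginal likelihood of the evidence = 0.05864.
P(Galos | evidence) ≈ 0.038548 / 0.05864 ≈ 0.657
P(Velax | evidence) ≈ 0.020092 / 0.05864 ≈ 0.343
The largest is 0.657, so Galos is most probable.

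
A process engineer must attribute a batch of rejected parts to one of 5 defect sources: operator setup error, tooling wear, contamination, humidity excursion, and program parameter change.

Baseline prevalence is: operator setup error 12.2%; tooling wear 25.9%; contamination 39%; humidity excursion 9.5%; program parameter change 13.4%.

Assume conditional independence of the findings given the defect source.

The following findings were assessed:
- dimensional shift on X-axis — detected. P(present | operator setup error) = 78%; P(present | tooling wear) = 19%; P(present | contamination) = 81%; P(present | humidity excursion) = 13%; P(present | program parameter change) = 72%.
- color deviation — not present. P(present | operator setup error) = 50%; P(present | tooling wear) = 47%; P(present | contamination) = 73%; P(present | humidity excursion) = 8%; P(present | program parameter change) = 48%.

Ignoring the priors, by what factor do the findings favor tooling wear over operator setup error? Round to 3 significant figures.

Joint likelihood of the evidence pattern under each hypothesis (using 1 − P(present | H) for each absent finding):
  tooling wear: 0.19 × (1 − 0.47) = 0.1007
  operator setup error: 0.78 × (1 − 0.50) = 0.39
Bayes factor = 0.1007 / 0.39 ≈ 0.258

0.258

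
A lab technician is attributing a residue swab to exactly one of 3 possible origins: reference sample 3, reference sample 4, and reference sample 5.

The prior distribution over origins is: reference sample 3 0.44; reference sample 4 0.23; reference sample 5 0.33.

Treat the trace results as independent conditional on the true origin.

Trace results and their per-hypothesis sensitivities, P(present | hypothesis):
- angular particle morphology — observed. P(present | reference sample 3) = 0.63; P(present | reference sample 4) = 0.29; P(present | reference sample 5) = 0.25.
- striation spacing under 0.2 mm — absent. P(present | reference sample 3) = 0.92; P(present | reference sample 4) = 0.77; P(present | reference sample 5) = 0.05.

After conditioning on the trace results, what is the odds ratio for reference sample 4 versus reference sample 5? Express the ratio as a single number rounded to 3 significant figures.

Posterior odds equal prior odds times the likelihood ratio; only the two competing hypotheses matter (using 1 − P(present | H) for each absent trace result).
  reference sample 4: 0.23 × 0.29 × (1 − 0.77) = 0.015341
  reference sample 5: 0.33 × 0.25 × (1 − 0.05) = 0.078375
Odds(reference sample 4 : reference sample 5) = 0.015341 / 0.078375 ≈ 0.196.

0.196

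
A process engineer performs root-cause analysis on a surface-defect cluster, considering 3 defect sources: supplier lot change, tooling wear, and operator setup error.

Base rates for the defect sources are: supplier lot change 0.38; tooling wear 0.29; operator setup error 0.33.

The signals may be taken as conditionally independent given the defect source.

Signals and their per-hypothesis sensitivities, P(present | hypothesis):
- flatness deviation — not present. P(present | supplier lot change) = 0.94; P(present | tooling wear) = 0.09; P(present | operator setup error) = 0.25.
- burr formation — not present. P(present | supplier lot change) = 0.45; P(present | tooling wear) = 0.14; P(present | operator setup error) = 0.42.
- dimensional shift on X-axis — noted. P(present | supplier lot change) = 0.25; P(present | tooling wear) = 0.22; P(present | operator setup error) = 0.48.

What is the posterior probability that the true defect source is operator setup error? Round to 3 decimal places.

0.565

Multiply each prior by the joint likelihood of the signal pattern (using 1 − P(present | H) for each absent signal):
  supplier lot change: 0.38 × (1 − 0.94) × (1 − 0.45) × 0.25 = 0.003135
  tooling wear: 0.29 × (1 − 0.09) × (1 − 0.14) × 0.22 = 0.04993
  operator setup error: 0.33 × (1 − 0.25) × (1 − 0.42) × 0.48 = 0.068904
Marginal likelihood of the evidence = 0.12197.
P(operator setup error | evidence) = 0.068904 / 0.12197 ≈ 0.565.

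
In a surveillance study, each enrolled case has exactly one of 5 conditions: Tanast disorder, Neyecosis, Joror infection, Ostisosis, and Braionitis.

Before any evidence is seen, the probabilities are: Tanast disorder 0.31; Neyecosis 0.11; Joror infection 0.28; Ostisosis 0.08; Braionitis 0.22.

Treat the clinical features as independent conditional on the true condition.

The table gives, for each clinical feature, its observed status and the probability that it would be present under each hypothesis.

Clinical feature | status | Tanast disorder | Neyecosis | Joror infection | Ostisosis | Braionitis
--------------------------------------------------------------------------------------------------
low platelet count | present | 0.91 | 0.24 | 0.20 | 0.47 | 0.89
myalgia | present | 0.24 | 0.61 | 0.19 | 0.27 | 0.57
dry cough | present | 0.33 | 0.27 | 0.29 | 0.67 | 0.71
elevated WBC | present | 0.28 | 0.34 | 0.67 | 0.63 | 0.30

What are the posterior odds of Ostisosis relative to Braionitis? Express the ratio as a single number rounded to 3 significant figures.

Posterior odds equal prior odds times the likelihood ratio; only the two competing hypotheses matter.
  Ostisosis: 0.08 × 0.47 × 0.27 × 0.67 × 0.63 = 0.0042852
  Braionitis: 0.22 × 0.89 × 0.57 × 0.71 × 0.30 = 0.023772
Posterior odds = 0.0042852 / 0.023772 ≈ 0.180.

0.180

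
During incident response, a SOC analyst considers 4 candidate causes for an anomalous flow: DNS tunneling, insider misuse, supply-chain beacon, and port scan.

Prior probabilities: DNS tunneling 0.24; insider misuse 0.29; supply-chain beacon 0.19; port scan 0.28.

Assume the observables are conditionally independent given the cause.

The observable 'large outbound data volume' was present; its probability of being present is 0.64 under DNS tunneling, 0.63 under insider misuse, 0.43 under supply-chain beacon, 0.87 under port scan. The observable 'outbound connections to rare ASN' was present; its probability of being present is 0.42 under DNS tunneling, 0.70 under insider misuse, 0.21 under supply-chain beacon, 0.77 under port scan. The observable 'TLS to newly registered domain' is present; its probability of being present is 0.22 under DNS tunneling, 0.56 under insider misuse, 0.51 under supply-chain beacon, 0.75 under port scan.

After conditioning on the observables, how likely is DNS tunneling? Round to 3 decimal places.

0.060

For each hypothesis, the unnormalized posterior weight is prior × product of the observable likelihoods:
  DNS tunneling: 0.24 × 0.64 × 0.42 × 0.22 = 0.014193
  insider misuse: 0.29 × 0.63 × 0.70 × 0.56 = 0.071618
  supply-chain beacon: 0.19 × 0.43 × 0.21 × 0.51 = 0.0087501
  port scan: 0.28 × 0.87 × 0.77 × 0.75 = 0.14068
The unnormalized weights sum to 0.23524.
P(DNS tunneling | evidence) = 0.014193 / 0.23524 ≈ 0.060.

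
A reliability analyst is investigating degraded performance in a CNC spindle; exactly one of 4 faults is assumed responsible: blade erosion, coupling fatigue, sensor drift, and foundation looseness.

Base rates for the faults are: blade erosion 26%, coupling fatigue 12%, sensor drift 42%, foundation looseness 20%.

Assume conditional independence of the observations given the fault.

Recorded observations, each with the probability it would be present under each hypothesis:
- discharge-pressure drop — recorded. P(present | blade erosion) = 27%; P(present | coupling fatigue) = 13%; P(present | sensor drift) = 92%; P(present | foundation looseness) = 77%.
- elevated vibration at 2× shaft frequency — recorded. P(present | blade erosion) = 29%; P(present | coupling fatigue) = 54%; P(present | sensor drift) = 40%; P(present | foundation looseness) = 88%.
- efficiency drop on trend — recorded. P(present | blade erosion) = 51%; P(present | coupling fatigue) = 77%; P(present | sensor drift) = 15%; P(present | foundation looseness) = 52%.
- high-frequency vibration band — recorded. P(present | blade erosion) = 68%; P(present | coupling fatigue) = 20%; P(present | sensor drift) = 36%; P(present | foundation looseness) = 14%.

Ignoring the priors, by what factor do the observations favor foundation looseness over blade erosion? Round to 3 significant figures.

1.82

The Bayes factor is the ratio of the joint likelihoods of the evidence pattern under the two hypotheses.
  foundation looseness: 0.77 × 0.88 × 0.52 × 0.14 = 0.049329
  blade erosion: 0.27 × 0.29 × 0.51 × 0.68 = 0.027154
Bayes factor = 0.049329 / 0.027154 ≈ 1.82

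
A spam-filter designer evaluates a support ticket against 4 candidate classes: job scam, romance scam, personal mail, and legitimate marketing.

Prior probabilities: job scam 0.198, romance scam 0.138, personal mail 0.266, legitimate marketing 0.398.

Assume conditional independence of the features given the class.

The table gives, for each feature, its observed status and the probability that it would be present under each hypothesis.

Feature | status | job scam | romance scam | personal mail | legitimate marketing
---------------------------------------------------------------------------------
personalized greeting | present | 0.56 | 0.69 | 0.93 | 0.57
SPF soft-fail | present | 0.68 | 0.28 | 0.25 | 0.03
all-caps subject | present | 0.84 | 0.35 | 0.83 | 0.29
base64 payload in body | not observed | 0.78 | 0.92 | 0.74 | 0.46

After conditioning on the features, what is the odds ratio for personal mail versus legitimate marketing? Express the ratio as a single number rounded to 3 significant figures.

Posterior odds equal prior odds times the likelihood ratio; only the two competing hypotheses matter (using 1 − P(present | H) for each absent feature).
  personal mail: 0.266 × 0.93 × 0.25 × 0.83 × (1 − 0.74) = 0.013346
  legitimate marketing: 0.398 × 0.57 × 0.03 × 0.29 × (1 − 0.46) = 0.0010658
Odds(personal mail : legitimate marketing) = 0.013346 / 0.0010658 ≈ 12.5.

12.5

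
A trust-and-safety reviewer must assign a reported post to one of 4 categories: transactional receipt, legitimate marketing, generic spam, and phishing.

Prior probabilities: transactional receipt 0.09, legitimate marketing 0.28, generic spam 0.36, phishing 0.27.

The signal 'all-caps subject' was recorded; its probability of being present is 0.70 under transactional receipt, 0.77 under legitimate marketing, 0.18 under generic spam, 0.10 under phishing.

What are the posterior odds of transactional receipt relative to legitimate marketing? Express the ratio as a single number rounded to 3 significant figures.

Unnormalized posterior weight (prior times the signal likelihood) for each of the two hypotheses:
  transactional receipt: 0.09 × 0.70 = 0.063
  legitimate marketing: 0.28 × 0.77 = 0.2156
Odds(transactional receipt : legitimate marketing) = 0.063 / 0.2156 ≈ 0.292.

0.292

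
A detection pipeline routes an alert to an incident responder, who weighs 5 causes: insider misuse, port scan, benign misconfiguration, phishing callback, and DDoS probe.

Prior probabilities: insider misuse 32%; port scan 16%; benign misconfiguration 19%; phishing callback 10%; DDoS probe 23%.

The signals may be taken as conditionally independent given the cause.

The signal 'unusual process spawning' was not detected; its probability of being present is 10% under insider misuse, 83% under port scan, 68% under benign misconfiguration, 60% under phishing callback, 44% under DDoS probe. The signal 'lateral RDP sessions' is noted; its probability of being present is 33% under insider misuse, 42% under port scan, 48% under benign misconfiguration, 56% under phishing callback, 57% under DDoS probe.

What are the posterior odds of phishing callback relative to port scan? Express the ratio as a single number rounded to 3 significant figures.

1.96

The normalizing constant cancels in an odds ratio, so compute prior × likelihood for the two hypotheses only (using 1 − P(present | H) for each absent signal):
  phishing callback: 0.10 × (1 − 0.60) × 0.56 = 0.0224
  port scan: 0.16 × (1 − 0.83) × 0.42 = 0.011424
Odds(phishing callback : port scan) = 0.0224 / 0.011424 ≈ 1.96.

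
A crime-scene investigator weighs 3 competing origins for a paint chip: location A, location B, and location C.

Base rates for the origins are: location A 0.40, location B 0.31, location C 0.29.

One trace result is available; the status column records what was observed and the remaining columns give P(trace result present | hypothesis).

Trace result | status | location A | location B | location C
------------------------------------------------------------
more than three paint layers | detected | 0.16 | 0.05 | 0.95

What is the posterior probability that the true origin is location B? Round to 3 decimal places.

0.044

For each hypothesis, the unnormalized posterior weight is prior × likelihood:
  location A: 0.40 × 0.16 = 0.064
  location B: 0.31 × 0.05 = 0.0155
  location C: 0.29 × 0.95 = 0.2755
The unnormalized weights sum to 0.355.
P(location B | evidence) = 0.0155 / 0.355 ≈ 0.044.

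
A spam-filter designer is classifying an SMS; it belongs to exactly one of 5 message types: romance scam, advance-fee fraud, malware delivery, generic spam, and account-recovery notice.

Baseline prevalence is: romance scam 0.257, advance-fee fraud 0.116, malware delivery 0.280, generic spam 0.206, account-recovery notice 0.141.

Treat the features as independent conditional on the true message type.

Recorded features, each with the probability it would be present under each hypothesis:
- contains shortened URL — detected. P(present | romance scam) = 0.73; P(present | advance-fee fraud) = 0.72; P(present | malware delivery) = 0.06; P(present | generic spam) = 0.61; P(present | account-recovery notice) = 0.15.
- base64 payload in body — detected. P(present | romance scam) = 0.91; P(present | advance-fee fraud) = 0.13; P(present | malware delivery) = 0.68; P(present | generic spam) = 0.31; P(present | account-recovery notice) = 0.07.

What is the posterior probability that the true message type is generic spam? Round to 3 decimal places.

Multiply each prior by the joint likelihood of the feature pattern:
  romance scam: 0.257 × 0.73 × 0.91 = 0.17073
  advance-fee fraud: 0.116 × 0.72 × 0.13 = 0.010858
  malware delivery: 0.280 × 0.06 × 0.68 = 0.011424
  generic spam: 0.206 × 0.61 × 0.31 = 0.038955
  account-recovery notice: 0.141 × 0.15 × 0.07 = 0.0014805
The unnormalized weights sum to 0.23344.
P(generic spam | evidence) = 0.038955 / 0.23344 ≈ 0.167.

0.167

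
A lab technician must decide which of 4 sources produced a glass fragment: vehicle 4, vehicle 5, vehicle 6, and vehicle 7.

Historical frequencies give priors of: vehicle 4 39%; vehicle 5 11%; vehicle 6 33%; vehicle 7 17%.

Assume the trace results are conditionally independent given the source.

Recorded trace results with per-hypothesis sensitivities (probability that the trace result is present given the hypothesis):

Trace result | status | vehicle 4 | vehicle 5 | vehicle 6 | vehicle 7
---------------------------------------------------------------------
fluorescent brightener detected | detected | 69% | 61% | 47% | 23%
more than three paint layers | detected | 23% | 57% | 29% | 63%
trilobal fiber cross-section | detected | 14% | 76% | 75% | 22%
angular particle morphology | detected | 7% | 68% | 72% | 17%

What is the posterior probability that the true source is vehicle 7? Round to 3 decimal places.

By Bayes' rule with conditional independence, the unnormalized weight for each hypothesis is prior × ∏ likelihoods:
  vehicle 4: 0.39 × 0.69 × 0.23 × 0.14 × 0.07 = 0.00060655
  vehicle 5: 0.11 × 0.61 × 0.57 × 0.76 × 0.68 = 0.019766
  vehicle 6: 0.33 × 0.47 × 0.29 × 0.75 × 0.72 = 0.024289
  vehicle 7: 0.17 × 0.23 × 0.63 × 0.22 × 0.17 = 0.00092127
The unnormalized weights sum to 0.045583.
P(vehicle 7 | evidence) = 0.00092127 / 0.045583 ≈ 0.020.

0.020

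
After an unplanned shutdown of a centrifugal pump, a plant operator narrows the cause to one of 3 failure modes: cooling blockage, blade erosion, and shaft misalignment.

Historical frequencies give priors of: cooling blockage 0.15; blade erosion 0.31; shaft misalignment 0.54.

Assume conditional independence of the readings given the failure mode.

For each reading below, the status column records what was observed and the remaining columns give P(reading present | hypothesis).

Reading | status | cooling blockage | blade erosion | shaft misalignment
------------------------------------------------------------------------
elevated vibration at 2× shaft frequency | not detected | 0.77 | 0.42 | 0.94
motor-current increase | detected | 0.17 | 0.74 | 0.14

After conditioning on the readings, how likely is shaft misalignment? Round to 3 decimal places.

For each hypothesis, the unnormalized posterior weight is prior × product of the reading likelihoods (using 1 − P(present | H) for each absent reading):
  cooling blockage: 0.15 × (1 − 0.77) × 0.17 = 0.005865
  blade erosion: 0.31 × (1 − 0.42) × 0.74 = 0.13305
  shaft misalignment: 0.54 × (1 − 0.94) × 0.14 = 0.004536
Marginal likelihood of the evidence = 0.14345.
P(shaft misalignment | evidence) = 0.004536 / 0.14345 ≈ 0.032.

0.032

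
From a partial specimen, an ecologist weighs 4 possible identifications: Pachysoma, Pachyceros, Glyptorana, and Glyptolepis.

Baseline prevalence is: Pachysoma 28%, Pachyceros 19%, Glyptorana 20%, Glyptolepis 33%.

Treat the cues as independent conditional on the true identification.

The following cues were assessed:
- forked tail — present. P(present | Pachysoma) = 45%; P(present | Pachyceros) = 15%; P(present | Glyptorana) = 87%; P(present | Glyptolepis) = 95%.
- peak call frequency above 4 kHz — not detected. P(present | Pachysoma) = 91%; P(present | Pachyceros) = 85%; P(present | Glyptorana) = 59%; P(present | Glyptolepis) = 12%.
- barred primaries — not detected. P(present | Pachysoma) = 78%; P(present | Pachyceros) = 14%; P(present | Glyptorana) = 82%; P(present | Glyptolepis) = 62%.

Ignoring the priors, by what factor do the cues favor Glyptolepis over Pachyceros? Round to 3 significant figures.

Take the product of per-cue likelihoods under each hypothesis (using 1 − P(present | H) for each absent cue), then divide.
  Glyptolepis: 0.95 × (1 − 0.12) × (1 − 0.62) = 0.31768
  Pachyceros: 0.15 × (1 − 0.85) × (1 − 0.14) = 0.01935
Bayes factor = 0.31768 / 0.01935 ≈ 16.4

16.4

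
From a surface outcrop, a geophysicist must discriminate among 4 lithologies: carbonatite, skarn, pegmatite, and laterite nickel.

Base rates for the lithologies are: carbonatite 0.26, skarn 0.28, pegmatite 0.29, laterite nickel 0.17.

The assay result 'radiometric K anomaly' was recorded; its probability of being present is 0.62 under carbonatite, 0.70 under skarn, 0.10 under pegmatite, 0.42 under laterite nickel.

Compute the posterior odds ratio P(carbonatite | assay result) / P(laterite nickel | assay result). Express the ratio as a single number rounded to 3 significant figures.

The normalizing constant cancels in an odds ratio, so compute prior × likelihood for the two hypotheses only:
  carbonatite: 0.26 × 0.62 = 0.1612
  laterite nickel: 0.17 × 0.42 = 0.0714
Posterior odds = 0.1612 / 0.0714 ≈ 2.26.

2.26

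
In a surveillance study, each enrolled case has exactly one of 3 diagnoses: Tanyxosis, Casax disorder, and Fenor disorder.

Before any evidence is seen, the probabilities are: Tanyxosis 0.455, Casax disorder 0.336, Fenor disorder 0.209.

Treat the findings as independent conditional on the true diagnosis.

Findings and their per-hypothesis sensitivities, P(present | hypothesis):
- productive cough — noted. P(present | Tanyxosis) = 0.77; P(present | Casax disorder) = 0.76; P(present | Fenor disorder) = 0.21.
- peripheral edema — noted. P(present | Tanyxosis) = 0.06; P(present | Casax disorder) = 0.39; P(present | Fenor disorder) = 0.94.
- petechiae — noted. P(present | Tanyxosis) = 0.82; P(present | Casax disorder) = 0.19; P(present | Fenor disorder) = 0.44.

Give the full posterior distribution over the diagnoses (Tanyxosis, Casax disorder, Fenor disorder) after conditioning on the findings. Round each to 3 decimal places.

0.317, 0.348, 0.334

Multiply each prior by the joint likelihood of the evidence pattern:
  Tanyxosis: 0.455 × 0.77 × 0.06 × 0.82 = 0.017237
  Casax disorder: 0.336 × 0.76 × 0.39 × 0.19 = 0.018922
  Fenor disorder: 0.209 × 0.21 × 0.94 × 0.44 = 0.018153
Normalizing constant Z = 0.017237 + 0.018922 + 0.018153 = 0.054312.
P(Tanyxosis | evidence) = 0.017237 / 0.054312 ≈ 0.317
P(Casax disorder | evidence) = 0.018922 / 0.054312 ≈ 0.348
P(Fenor disorder | evidence) = 0.018153 / 0.054312 ≈ 0.334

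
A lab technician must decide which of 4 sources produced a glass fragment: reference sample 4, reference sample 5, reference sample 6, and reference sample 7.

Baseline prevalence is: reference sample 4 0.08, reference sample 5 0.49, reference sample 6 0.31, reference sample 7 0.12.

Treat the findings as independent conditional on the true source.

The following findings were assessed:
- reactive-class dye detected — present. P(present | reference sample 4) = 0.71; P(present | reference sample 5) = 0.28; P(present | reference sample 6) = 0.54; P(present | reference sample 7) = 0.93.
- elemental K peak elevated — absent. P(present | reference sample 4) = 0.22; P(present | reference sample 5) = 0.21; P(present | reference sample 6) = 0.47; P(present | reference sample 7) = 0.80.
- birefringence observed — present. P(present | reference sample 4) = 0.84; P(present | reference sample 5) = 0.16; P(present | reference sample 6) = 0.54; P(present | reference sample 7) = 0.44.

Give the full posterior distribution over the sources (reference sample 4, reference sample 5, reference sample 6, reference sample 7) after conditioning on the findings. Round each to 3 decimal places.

0.331, 0.154, 0.427, 0.087

Multiply each prior by the joint likelihood of the evidence pattern (using 1 − P(present | H) for each absent finding):
  reference sample 4: 0.08 × 0.71 × (1 − 0.22) × 0.84 = 0.037215
  reference sample 5: 0.49 × 0.28 × (1 − 0.21) × 0.16 = 0.017342
  reference sample 6: 0.31 × 0.54 × (1 − 0.47) × 0.54 = 0.04791
  reference sample 7: 0.12 × 0.93 × (1 − 0.80) × 0.44 = 0.0098208
Marginal likelihood of the evidence = 0.11229.
P(reference sample 4 | evidence) = 0.037215 / 0.11229 ≈ 0.331
P(reference sample 5 | evidence) = 0.017342 / 0.11229 ≈ 0.154
P(reference sample 6 | evidence) = 0.04791 / 0.11229 ≈ 0.427
P(reference sample 7 | evidence) = 0.0098208 / 0.11229 ≈ 0.087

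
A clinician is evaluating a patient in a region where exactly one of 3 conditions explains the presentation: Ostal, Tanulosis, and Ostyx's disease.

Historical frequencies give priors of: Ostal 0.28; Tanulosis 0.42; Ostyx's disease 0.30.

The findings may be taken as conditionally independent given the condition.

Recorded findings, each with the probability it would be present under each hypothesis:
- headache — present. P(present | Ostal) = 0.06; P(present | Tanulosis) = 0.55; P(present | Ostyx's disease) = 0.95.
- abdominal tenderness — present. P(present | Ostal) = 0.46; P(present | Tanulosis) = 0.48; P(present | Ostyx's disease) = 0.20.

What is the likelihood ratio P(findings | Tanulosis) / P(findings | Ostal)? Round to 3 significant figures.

Joint likelihood of the evidence pattern under each hypothesis:
  Tanulosis: 0.55 × 0.48 = 0.264
  Ostal: 0.06 × 0.46 = 0.0276
Bayes factor = 0.264 / 0.0276 ≈ 9.57

9.57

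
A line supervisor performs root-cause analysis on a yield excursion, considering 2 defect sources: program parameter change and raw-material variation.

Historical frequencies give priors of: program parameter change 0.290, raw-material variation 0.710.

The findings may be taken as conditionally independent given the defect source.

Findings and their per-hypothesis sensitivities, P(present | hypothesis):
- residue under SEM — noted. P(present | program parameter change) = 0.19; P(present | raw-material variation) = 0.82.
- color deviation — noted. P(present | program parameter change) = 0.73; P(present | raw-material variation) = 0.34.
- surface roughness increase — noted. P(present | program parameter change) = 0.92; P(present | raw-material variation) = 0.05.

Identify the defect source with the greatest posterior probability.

program parameter change

By Bayes' rule with conditional independence, the unnormalized weight for each hypothesis is prior × ∏ likelihoods:
  program parameter change: 0.290 × 0.19 × 0.73 × 0.92 = 0.037005
  raw-material variation: 0.710 × 0.82 × 0.34 × 0.05 = 0.0098974
Normalizing constant Z = 0.037005 + 0.0098974 = 0.046903.
P(program parameter change | evidence) ≈ 0.037005 / 0.046903 ≈ 0.789
P(raw-material variation | evidence) ≈ 0.0098974 / 0.046903 ≈ 0.211
The largest is 0.789, so program parameter change is most probable.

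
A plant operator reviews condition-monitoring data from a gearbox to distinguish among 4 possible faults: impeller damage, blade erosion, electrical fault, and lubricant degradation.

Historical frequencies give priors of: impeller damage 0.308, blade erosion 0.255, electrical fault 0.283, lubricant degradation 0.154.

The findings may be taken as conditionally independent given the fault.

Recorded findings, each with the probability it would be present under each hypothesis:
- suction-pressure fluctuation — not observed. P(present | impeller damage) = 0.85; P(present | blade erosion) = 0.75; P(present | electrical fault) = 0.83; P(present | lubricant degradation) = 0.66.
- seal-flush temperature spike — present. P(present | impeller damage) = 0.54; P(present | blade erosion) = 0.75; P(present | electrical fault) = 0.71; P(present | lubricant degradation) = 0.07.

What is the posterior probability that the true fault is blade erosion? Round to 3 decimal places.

For each hypothesis, the unnormalized posterior weight is prior × product of the finding likelihoods (using 1 − P(present | H) for each absent finding):
  impeller damage: 0.308 × (1 − 0.85) × 0.54 = 0.024948
  blade erosion: 0.255 × (1 − 0.75) × 0.75 = 0.047813
  electrical fault: 0.283 × (1 − 0.83) × 0.71 = 0.034158
  lubricant degradation: 0.154 × (1 − 0.66) × 0.07 = 0.0036652
The unnormalized weights sum to 0.11058.
P(blade erosion | evidence) = 0.047813 / 0.11058 ≈ 0.432.

0.432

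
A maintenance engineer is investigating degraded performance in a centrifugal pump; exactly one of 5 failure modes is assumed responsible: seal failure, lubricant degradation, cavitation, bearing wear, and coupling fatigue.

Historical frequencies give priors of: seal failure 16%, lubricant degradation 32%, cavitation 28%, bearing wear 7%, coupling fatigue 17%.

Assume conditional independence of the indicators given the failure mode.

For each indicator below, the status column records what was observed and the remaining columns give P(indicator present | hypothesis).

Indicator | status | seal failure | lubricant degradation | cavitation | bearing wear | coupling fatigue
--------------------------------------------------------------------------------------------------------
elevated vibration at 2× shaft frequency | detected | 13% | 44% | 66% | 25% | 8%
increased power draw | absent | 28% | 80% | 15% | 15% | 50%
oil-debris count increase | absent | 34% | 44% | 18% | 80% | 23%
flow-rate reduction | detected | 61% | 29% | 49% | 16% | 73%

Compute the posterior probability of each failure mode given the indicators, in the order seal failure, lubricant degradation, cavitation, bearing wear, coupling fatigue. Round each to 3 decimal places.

0.077, 0.059, 0.809, 0.006, 0.049

Multiply each prior by the joint likelihood of the indicator pattern (using 1 − P(present | H) for each absent indicator):
  seal failure: 0.16 × 0.13 × (1 − 0.28) × (1 − 0.34) × 0.61 = 0.0060293
  lubricant degradation: 0.32 × 0.44 × (1 − 0.80) × (1 − 0.44) × 0.29 = 0.0045732
  cavitation: 0.28 × 0.66 × (1 − 0.15) × (1 − 0.18) × 0.49 = 0.063115
  bearing wear: 0.07 × 0.25 × (1 − 0.15) × (1 − 0.80) × 0.16 = 0.000476
  coupling fatigue: 0.17 × 0.08 × (1 − 0.50) × (1 − 0.23) × 0.73 = 0.0038223
Normalizing constant Z = 0.0060293 + 0.0045732 + 0.063115 + 0.000476 + 0.0038223 = 0.078016.
P(seal failure | evidence) = 0.0060293 / 0.078016 ≈ 0.077
P(lubricant degradation | evidence) = 0.0045732 / 0.078016 ≈ 0.059
P(cavitation | evidence) = 0.063115 / 0.078016 ≈ 0.809
P(bearing wear | evidence) = 0.000476 / 0.078016 ≈ 0.006
P(coupling fatigue | evidence) = 0.0038223 / 0.078016 ≈ 0.049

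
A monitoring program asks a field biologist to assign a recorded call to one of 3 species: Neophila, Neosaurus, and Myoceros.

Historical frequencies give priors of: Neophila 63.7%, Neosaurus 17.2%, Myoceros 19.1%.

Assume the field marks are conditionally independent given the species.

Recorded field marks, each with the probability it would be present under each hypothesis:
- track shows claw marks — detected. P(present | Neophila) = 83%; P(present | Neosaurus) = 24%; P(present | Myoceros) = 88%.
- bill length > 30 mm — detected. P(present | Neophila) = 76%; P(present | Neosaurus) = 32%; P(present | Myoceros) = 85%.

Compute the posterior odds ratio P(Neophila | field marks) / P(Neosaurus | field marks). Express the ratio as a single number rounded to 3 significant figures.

30.4

The normalizing constant cancels in an odds ratio, so compute prior × likelihood for the two hypotheses only:
  Neophila: 0.637 × 0.83 × 0.76 = 0.40182
  Neosaurus: 0.172 × 0.24 × 0.32 = 0.01321
Posterior odds = 0.40182 / 0.01321 ≈ 30.4.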